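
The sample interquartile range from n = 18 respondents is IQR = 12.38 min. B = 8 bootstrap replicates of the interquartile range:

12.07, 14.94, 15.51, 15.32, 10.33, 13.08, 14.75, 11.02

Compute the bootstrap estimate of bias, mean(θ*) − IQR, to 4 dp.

mean(θ*) = (12.07 + 14.94 + 15.51 + 15.32 + 10.33 + 13.08 + 14.75 + 11.02) / 8 = 13.37750
bias = 13.37750 − 12.38

bias = +0.9975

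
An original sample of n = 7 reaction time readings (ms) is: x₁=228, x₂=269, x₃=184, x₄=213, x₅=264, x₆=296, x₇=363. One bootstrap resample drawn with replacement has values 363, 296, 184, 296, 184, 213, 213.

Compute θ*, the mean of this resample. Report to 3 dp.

θ* = 249.857

Mean = (363 + 296 + 184 + 296 + 184 + 213 + 213) / 7 = 1749.0 / 7 = 249.857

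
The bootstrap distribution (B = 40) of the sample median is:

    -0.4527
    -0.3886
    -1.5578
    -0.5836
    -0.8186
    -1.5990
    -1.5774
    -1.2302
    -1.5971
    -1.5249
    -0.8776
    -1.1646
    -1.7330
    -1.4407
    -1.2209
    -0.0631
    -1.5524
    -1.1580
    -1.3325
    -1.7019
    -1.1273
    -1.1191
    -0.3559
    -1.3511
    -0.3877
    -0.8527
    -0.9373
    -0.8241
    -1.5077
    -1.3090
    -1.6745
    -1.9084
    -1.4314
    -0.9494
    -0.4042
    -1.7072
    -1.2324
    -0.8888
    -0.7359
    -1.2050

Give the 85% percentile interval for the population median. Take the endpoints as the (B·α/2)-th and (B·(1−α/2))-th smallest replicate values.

(-1.7072, -0.3886)

Sorted replicates: -1.9084, -1.7330, -1.7072, -1.7019, -1.6745, -1.5990, -1.5971, -1.5774, -1.5578, -1.5524, -1.5249, -1.5077, -1.4407, -1.4314, -1.3511, -1.3325, -1.3090, -1.2324, -1.2302, -1.2209, -1.2050, -1.1646, -1.1580, -1.1273, -1.1191, -0.9494, -0.9373, -0.8888, -0.8776, -0.8527, -0.8241, -0.8186, -0.7359, -0.5836, -0.4527, -0.4042, -0.3886, -0.3877, -0.3559, -0.0631
α = 0.15; lower rank = 40 × 0.075 = 3; upper rank = 40 × 0.925 = 37.
The 3rd smallest replicate is -1.7072; the 37th is -0.3886.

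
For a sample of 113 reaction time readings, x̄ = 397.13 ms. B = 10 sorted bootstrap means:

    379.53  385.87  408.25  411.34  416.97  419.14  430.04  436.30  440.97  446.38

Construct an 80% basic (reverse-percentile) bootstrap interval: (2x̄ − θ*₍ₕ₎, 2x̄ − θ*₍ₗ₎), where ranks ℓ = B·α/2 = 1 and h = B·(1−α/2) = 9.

Percentile endpoints at ranks 1 and 9: θ*₍1₎ = 379.53, θ*₍9₎ = 440.97.
Basic interval reflects these around x̄:
  lower = 2 × 397.13 − 440.97 = 353.29
  upper = 2 × 397.13 − 379.53 = 414.73

(353.29, 414.73)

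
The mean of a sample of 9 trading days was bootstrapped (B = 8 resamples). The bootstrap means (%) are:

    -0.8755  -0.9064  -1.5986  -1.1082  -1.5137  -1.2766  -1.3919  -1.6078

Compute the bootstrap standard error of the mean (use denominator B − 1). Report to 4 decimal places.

SE* = 0.2949

Bootstrap SE is the standard deviation of the 8 replicate means.
Mean of replicates: ((-0.8755) + (-0.9064) + (-1.5986) + (-1.1082) + (-1.5137) + (-1.2766) + (-1.3919) + (-1.6078)) / 8 = -10.27870 / 8 = -1.28484
Sum of squared deviations: (+0.40934)² + (+0.37844)² + (−0.31376)² + (+0.17664)² + (−0.22886)² + (+0.00824)² + (−0.10706)² + (−0.32296)² = 0.60863
Variance = 0.60863 / 7 = 0.08695
SE* = √0.08695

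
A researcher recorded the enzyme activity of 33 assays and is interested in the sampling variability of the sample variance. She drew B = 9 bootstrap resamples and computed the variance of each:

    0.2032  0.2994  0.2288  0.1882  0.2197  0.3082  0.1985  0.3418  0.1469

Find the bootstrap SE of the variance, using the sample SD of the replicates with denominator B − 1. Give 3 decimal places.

SE* = 0.065

Bootstrap SE is the standard deviation of the 9 replicate variances.
Mean of replicates: (0.2032 + 0.2994 + 0.2288 + 0.1882 + 0.2197 + 0.3082 + 0.1985 + 0.3418 + 0.1469) / 9 = 2.13470 / 9 = 0.23719
Sum of squared deviations: (−0.03399)² + (+0.06221)² + (−0.00839)² + (−0.04899)² + (−0.01749)² + (+0.07101)² + (−0.03869)² + (+0.10461)² + (−0.09029)² = 0.03344
Variance = 0.03344 / 8 = 0.00418
SE* = √0.00418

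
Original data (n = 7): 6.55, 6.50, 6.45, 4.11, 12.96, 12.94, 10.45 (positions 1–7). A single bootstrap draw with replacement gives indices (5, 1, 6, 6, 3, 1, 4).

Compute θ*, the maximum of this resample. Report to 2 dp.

Resample values: 12.96, 6.55, 12.94, 12.94, 6.45, 6.55, 4.11.
Maximum = 12.96

θ* = 12.96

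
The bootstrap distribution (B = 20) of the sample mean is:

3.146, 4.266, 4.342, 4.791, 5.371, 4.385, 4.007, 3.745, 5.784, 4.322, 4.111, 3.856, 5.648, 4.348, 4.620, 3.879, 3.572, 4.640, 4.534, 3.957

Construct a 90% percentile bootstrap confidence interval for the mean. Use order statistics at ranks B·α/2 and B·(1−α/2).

Sorted replicates: 3.146, 3.572, 3.745, 3.856, 3.879, 3.957, 4.007, 4.111, 4.266, 4.322, 4.342, 4.348, 4.385, 4.534, 4.620, 4.640, 4.791, 5.371, 5.648, 5.784
α = 0.10; lower rank = 20 × 0.050 = 1; upper rank = 20 × 0.950 = 19.
The 1st smallest replicate is 3.146; the 19th is 5.648.

(3.146, 5.648)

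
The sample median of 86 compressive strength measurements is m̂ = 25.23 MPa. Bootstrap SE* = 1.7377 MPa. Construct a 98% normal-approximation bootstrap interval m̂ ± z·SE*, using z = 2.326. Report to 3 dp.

Margin = 2.326 × 1.7377 = 4.0419
Interval: 25.23 ± 4.0419

(21.188, 29.272)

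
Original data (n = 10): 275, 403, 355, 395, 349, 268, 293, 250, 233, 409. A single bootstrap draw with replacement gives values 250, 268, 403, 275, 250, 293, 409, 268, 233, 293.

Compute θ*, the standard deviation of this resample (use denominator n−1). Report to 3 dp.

θ* = 61.836

Mean = 294.2000; sum of squared deviations = 34413.6000
s² = 34413.6000 / 9 = 3823.7333
s = √3823.7333 = 61.836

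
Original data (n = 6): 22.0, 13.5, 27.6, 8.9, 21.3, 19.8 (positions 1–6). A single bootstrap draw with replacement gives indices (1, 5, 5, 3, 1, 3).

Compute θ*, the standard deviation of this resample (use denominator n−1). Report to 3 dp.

θ* = 3.088

Resample values: 22.0, 21.3, 21.3, 27.6, 22.0, 27.6.
Mean = 23.6333; sum of squared deviations = 47.6933
s² = 47.6933 / 5 = 9.5387
s = √9.5387 = 3.088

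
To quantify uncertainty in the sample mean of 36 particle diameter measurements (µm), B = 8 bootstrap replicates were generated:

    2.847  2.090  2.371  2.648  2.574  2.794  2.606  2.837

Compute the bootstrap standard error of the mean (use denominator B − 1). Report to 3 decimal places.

Bootstrap SE is the standard deviation of the 8 replicate means.
Mean of replicates: (2.847 + 2.090 + 2.371 + 2.648 + 2.574 + 2.794 + 2.606 + 2.837) / 8 = 20.7670 / 8 = 2.5959
Sum of squared deviations: (+0.2511)² + (−0.5059)² + (−0.2249)² + (+0.0521)² + (−0.0219)² + (+0.1981)² + (+0.0101)² + (+0.2411)² = 0.4702
Variance = 0.4702 / 7 = 0.0672
SE* = √0.0672

SE* = 0.259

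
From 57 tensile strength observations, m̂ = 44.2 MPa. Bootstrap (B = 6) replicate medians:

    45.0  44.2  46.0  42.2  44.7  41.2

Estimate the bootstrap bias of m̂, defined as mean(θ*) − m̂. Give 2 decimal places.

bias = −0.32

mean(θ*) = (45.0 + 44.2 + 46.0 + 42.2 + 44.7 + 41.2) / 6 = 43.883
bias = 43.883 − 44.2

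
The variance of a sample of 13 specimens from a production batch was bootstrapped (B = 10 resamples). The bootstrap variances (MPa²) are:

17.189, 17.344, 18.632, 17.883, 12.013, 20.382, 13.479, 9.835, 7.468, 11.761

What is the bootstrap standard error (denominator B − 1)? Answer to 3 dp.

Bootstrap SE is the standard deviation of the 10 replicate variances.
Mean of replicates: (17.189 + 17.344 + 18.632 + 17.883 + 12.013 + 20.382 + 13.479 + 9.835 + 7.468 + 11.761) / 10 = 145.9860 / 10 = 14.5986
Sum of squared deviations: (+2.5904)² + (+2.7454)² + (+4.0334)² + (+3.2844)² + (−2.5856)² + (+5.7834)² + (−1.1196)² + (−4.7636)² + (−7.1306)² + (−2.8376)² = 164.2789
Variance = 164.2789 / 9 = 18.2532
SE* = √18.2532

SE* = 4.272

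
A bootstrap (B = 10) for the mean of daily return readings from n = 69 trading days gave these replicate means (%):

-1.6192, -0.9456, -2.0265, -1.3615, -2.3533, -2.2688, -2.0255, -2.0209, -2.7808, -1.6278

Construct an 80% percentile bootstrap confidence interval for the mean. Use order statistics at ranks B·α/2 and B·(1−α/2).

Sorted replicates: -2.7808, -2.3533, -2.2688, -2.0265, -2.0255, -2.0209, -1.6278, -1.6192, -1.3615, -0.9456
α = 0.20; lower rank = 10 × 0.100 = 1; upper rank = 10 × 0.900 = 9.
The 1st smallest replicate is -2.7808; the 9th is -1.3615.

(-2.7808, -1.3615)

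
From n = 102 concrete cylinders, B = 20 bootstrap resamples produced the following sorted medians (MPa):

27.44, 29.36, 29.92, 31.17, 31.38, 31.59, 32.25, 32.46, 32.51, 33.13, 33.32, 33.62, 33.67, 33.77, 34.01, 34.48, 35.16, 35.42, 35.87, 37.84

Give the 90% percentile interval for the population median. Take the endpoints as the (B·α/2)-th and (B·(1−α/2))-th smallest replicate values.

α = 0.10; lower rank = 20 × 0.050 = 1; upper rank = 20 × 0.950 = 19.
The 1st smallest replicate is 27.44; the 19th is 35.87.

(27.44, 35.87)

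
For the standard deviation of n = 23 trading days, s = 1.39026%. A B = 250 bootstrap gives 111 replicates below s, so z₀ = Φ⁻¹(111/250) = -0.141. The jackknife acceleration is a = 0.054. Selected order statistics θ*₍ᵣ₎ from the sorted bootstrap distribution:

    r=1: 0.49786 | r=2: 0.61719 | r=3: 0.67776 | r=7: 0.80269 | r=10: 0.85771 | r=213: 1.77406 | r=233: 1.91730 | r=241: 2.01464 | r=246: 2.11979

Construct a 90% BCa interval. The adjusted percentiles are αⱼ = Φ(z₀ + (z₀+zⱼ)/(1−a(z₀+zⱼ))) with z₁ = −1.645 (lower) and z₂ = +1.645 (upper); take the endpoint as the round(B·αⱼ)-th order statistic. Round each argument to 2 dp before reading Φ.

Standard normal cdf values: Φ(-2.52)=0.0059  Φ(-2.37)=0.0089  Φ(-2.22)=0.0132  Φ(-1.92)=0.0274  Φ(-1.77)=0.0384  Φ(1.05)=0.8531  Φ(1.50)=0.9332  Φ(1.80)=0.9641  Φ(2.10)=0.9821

(0.85771, 1.91730)

Lower: z₀ + z₁ = -0.141 + (-1.645) = -1.786; 1 − a(z₀+z₁) = 1 − (0.054)(-1.786) = 1.0964; argument = -0.141 + (-1.786)/1.0964 = -1.7699 → -1.77.
α₁ = Φ(-1.77) = 0.0384; rank = round(250 × 0.0384) = 10; θ*₍10₎ = 0.85771.
Upper: z₀ + z₂ = 1.504; 1 − a(z₀+z₂) = 0.9188; argument = 1.4959 → 1.50; α₂ = 0.9332; rank = 233; θ*₍233₎ = 1.91730.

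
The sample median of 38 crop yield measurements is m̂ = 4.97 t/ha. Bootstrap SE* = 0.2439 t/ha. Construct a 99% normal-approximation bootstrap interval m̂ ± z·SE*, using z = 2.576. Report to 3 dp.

Margin = 2.576 × 0.2439 = 0.6283
Interval: 4.97 ± 0.6283

(4.342, 5.598)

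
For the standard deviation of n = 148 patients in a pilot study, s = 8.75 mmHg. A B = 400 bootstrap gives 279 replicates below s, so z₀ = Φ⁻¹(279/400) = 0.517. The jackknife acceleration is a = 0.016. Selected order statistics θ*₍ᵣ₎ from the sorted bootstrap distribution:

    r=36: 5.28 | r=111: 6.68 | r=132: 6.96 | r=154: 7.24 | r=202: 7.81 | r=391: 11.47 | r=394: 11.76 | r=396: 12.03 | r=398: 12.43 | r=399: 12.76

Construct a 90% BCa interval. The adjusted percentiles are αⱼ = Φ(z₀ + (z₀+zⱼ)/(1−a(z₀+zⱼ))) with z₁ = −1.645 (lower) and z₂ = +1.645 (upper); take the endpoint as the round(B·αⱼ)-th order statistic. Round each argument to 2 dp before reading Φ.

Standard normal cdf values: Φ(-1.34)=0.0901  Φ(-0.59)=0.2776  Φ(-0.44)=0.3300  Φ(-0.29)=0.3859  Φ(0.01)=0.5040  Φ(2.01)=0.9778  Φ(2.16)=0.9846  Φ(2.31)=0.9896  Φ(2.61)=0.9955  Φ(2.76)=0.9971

Lower: z₀ + z₁ = 0.517 + (-1.645) = -1.128; 1 − a(z₀+z₁) = 1 − (0.016)(-1.128) = 1.0180; argument = 0.517 + (-1.128)/1.0180 = -0.5910 → -0.59.
α₁ = Φ(-0.59) = 0.2776; rank = round(400 × 0.2776) = 111; θ*₍111₎ = 6.68.
Upper: z₀ + z₂ = 2.162; 1 − a(z₀+z₂) = 0.9654; argument = 2.7565 → 2.76; α₂ = 0.9971; rank = 399; θ*₍399₎ = 12.76.

(6.68, 12.76)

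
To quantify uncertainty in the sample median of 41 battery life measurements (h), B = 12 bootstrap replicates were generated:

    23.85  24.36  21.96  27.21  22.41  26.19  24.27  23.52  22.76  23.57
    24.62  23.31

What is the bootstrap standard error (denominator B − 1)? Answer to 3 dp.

Bootstrap SE is the standard deviation of the 12 replicate medians.
Mean of replicates: (23.85 + 24.36 + 21.96 + 27.21 + 22.41 + 26.19 + 24.27 + 23.52 + 22.76 + 23.57 + 24.62 + 23.31) / 12 = 288.0300 / 12 = 24.0025
Sum of squared deviations: (−0.1525)² + (+0.3575)² + (−2.0425)² + (+3.2075)² + (−1.5925)² + (+2.1875)² + (+0.2675)² + (−0.4825)² + (−1.2425)² + (−0.4325)² + (+0.6175)² + (−0.6925)² = 24.8282
Variance = 24.8282 / 11 = 2.2571
SE* = √2.2571

SE* = 1.502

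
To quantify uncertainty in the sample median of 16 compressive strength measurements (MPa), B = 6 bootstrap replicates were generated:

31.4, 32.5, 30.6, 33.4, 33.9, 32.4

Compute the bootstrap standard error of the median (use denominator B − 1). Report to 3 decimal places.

Bootstrap SE is the standard deviation of the 6 replicate medians.
Mean of replicates: (31.4 + 32.5 + 30.6 + 33.4 + 33.9 + 32.4) / 6 = 194.2000 / 6 = 32.3667
Sum of squared deviations: (−0.9667)² + (+0.1333)² + (−1.7667)² + (+1.0333)² + (+1.5333)² + (+0.0333)² = 7.4933
Variance = 7.4933 / 5 = 1.4987
SE* = √1.4987

SE* = 1.224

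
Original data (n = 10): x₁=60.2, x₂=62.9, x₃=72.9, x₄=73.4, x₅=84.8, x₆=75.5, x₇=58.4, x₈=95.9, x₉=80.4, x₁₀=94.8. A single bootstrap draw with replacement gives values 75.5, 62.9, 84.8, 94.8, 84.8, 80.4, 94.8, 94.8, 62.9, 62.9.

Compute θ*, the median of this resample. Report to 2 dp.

θ* = 82.60

Sorted: 62.9, 62.9, 62.9, 75.5, 80.4, 84.8, 84.8, 94.8, 94.8, 94.8
Median = average of the two middle values = 82.60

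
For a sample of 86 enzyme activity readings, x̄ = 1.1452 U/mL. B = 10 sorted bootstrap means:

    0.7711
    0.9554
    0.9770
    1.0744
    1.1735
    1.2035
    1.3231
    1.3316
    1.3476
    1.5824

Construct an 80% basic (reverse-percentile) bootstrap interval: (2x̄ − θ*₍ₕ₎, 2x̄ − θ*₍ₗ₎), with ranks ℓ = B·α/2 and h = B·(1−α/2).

Percentile endpoints at ranks 1 and 9: θ*₍1₎ = 0.7711, θ*₍9₎ = 1.3476.
Basic interval reflects these around x̄:
  lower = 2 × 1.1452 − 1.3476 = 0.9428
  upper = 2 × 1.1452 − 0.7711 = 1.5193

(0.9428, 1.5193)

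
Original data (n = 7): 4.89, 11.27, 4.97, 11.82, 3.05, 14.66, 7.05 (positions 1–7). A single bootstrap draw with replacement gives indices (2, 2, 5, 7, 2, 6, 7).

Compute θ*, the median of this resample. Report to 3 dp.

θ* = 11.270

Resample values: 11.27, 11.27, 3.05, 7.05, 11.27, 14.66, 7.05.
Sorted: 3.05, 7.05, 7.05, 11.27, 11.27, 11.27, 14.66
Median = middle value = 11.270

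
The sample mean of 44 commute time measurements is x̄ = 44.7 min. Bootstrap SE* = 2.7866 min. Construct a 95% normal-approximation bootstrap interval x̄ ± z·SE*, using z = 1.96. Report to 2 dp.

Margin = 1.96 × 2.7866 = 5.462
Interval: 44.7 ± 5.462

(39.24, 50.16)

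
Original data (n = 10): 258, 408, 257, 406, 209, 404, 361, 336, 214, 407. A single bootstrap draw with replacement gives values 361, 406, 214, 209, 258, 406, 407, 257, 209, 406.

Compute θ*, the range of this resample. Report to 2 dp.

Range = 407 − 209 = 198.00

θ* = 198.00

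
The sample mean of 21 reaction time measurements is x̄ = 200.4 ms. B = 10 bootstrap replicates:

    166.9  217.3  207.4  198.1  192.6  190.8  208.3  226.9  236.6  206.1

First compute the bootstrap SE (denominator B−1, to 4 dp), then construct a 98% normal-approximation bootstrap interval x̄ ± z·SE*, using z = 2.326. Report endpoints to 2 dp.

(154.52, 246.28)

Mean of replicates = 205.1000; sum of squared deviations = 3501.8400; SE* = √(3501.8400/9) = 19.7254
Margin = 2.326 × 19.7254 = 45.881
Interval: 200.4 ± 45.881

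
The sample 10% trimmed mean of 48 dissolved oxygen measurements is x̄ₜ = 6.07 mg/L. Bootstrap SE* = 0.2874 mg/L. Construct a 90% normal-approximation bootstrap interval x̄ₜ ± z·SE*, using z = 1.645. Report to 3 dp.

(5.597, 6.543)

Margin = 1.645 × 0.2874 = 0.4728
Interval: 6.07 ± 0.4728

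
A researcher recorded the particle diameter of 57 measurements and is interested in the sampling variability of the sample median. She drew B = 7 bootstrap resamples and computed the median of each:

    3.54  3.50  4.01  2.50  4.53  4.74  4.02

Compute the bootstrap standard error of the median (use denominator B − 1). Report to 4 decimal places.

Bootstrap SE is the standard deviation of the 7 replicate medians.
Mean of replicates: (3.54 + 3.50 + 4.01 + 2.50 + 4.53 + 4.74 + 4.02) / 7 = 26.84000 / 7 = 3.83429
Sum of squared deviations: (−0.29429)² + (−0.33429)² + (+0.17571)² + (−1.33429)² + (+0.69571)² + (+0.90571)² + (+0.18571)² = 3.34837
Variance = 3.34837 / 6 = 0.55806
SE* = √0.55806

SE* = 0.7470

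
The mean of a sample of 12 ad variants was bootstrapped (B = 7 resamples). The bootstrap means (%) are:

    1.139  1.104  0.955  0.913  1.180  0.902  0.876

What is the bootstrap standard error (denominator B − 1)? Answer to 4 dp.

SE* = 0.1268

Bootstrap SE is the standard deviation of the 7 replicate means.
Mean of replicates: (1.139 + 1.104 + 0.955 + 0.913 + 1.180 + 0.902 + 0.876) / 7 = 7.06900 / 7 = 1.00986
Sum of squared deviations: (+0.12914)² + (+0.09414)² + (−0.05486)² + (−0.09686)² + (+0.17014)² + (−0.10786)² + (−0.13386)² = 0.09643
Variance = 0.09643 / 6 = 0.01607
SE* = √0.01607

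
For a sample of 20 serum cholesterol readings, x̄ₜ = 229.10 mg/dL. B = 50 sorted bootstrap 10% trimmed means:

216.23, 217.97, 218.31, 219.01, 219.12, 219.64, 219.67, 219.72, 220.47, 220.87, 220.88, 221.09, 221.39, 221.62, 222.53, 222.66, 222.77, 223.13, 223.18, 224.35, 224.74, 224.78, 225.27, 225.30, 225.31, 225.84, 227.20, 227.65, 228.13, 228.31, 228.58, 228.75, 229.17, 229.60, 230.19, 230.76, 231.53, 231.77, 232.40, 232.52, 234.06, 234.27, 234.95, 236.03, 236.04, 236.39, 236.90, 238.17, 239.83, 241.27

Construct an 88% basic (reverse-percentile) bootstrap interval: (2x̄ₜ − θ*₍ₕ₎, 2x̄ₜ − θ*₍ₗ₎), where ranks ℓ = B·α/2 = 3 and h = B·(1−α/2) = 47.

(221.30, 239.89)

Percentile endpoints at ranks 3 and 47: θ*₍3₎ = 218.31, θ*₍47₎ = 236.90.
Basic interval reflects these around x̄ₜ:
  lower = 2 × 229.10 − 236.90 = 221.30
  upper = 2 × 229.10 − 218.31 = 239.89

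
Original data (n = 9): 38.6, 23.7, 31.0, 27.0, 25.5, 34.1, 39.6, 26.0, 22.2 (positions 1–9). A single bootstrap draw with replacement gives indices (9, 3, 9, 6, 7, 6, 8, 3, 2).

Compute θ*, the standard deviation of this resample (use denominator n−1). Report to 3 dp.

θ* = 6.134

Resample values: 22.2, 31.0, 22.2, 34.1, 39.6, 34.1, 26.0, 31.0, 23.7.
Mean = 29.3222; sum of squared deviations = 301.0156
s² = 301.0156 / 8 = 37.6269
s = √37.6269 = 6.134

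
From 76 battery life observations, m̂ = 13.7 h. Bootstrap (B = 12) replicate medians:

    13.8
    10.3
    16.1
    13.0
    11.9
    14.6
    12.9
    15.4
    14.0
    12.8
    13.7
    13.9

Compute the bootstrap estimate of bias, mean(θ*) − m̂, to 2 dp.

mean(θ*) = (13.8 + 10.3 + 16.1 + 13.0 + 11.9 + 14.6 + 12.9 + 15.4 + 14.0 + 12.8 + 13.7 + 13.9) / 12 = 13.533
bias = 13.533 − 13.7

bias = −0.17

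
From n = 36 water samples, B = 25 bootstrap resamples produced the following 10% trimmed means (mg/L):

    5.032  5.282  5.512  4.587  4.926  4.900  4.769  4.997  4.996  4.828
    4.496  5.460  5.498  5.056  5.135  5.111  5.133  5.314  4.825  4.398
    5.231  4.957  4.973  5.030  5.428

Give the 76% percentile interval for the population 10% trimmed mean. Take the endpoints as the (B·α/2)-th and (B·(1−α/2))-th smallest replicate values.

Sorted replicates: 4.398, 4.496, 4.587, 4.769, 4.825, 4.828, 4.900, 4.926, 4.957, 4.973, 4.996, 4.997, 5.030, 5.032, 5.056, 5.111, 5.133, 5.135, 5.231, 5.282, 5.314, 5.428, 5.460, 5.498, 5.512
α = 0.24; lower rank = 25 × 0.120 = 3; upper rank = 25 × 0.880 = 22.
The 3rd smallest replicate is 4.587; the 22nd is 5.428.

(4.587, 5.428)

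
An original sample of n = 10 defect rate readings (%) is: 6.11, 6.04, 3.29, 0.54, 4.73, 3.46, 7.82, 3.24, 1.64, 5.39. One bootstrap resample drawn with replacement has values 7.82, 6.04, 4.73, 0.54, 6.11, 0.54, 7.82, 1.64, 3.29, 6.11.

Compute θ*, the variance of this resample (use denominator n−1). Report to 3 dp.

θ* = 7.850

Mean = 4.4640; sum of squared deviations = 70.6474
s² = 70.6474 / 9 = 7.8497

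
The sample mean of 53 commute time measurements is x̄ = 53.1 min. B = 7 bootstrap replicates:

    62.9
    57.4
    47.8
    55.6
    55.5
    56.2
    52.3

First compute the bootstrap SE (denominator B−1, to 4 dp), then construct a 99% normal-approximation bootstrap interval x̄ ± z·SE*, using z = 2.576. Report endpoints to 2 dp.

(41.19, 65.01)

Mean of replicates = 55.3857; sum of squared deviations = 128.3086; SE* = √(128.3086/6) = 4.6244
Margin = 2.576 × 4.6244 = 11.912
Interval: 53.1 ± 11.912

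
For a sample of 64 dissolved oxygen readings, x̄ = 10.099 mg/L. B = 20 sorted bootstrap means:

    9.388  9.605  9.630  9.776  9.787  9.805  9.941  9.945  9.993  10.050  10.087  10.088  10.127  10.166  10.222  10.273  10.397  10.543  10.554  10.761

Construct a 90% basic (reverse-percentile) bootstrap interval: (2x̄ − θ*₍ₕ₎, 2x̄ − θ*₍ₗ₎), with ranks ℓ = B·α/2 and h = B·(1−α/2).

Percentile endpoints at ranks 1 and 19: θ*₍1₎ = 9.388, θ*₍19₎ = 10.554.
Basic interval reflects these around x̄:
  lower = 2 × 10.099 − 10.554 = 9.644
  upper = 2 × 10.099 − 9.388 = 10.810

(9.644, 10.810)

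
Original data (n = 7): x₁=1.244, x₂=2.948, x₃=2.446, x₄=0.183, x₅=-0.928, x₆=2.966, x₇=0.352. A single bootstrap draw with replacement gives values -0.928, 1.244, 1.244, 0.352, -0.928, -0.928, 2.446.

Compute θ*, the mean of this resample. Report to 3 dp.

Mean = ((-0.928) + 1.244 + 1.244 + 0.352 + (-0.928) + (-0.928) + 2.446) / 7 = 2.5020 / 7 = 0.357

θ* = 0.357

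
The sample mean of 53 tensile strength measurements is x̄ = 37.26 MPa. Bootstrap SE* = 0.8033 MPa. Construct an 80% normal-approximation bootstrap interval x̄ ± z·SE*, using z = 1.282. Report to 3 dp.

Margin = 1.282 × 0.8033 = 1.0298
Interval: 37.26 ± 1.0298

(36.230, 38.290)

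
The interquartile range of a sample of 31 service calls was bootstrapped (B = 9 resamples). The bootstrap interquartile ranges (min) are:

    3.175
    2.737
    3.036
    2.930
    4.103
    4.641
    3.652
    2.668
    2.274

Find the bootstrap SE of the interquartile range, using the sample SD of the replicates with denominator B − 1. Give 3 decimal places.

Bootstrap SE is the standard deviation of the 9 replicate interquartile ranges.
Mean of replicates: (3.175 + 2.737 + 3.036 + 2.930 + 4.103 + 4.641 + 3.652 + 2.668 + 2.274) / 9 = 29.2160 / 9 = 3.2462
Sum of squared deviations: (−0.0712)² + (−0.5092)² + (−0.2102)² + (−0.3162)² + (+0.8568)² + (+1.3948)² + (+0.4058)² + (−0.5782)² + (−0.9722)² = 4.5323
Variance = 4.5323 / 8 = 0.5665
SE* = √0.5665

SE* = 0.753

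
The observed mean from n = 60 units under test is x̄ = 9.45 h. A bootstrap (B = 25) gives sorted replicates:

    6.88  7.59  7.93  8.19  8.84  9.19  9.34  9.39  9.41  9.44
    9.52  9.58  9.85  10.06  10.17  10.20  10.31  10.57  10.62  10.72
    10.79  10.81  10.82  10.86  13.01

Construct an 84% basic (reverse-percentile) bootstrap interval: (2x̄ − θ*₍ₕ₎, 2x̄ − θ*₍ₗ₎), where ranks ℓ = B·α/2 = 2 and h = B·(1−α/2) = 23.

(8.08, 11.31)

Percentile endpoints at ranks 2 and 23: θ*₍2₎ = 7.59, θ*₍23₎ = 10.82.
Basic interval reflects these around x̄:
  lower = 2 × 9.45 − 10.82 = 8.08
  upper = 2 × 9.45 − 7.59 = 11.31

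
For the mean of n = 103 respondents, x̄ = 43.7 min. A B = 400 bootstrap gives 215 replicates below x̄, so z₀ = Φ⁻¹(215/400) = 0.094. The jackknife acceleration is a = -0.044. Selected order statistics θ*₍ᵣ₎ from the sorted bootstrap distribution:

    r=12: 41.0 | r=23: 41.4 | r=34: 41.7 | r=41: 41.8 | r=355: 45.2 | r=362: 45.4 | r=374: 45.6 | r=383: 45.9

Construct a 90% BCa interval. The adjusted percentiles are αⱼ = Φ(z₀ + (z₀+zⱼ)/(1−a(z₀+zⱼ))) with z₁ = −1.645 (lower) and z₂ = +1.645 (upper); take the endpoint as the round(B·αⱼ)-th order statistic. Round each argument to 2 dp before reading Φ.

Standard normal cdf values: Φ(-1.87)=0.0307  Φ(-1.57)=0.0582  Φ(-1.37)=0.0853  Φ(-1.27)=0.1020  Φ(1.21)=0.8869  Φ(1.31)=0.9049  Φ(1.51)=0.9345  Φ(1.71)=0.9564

Lower: z₀ + z₁ = 0.094 + (-1.645) = -1.551; 1 − a(z₀+z₁) = 1 − (-0.044)(-1.551) = 0.9318; argument = 0.094 + (-1.551)/0.9318 = -1.5706 → -1.57.
α₁ = Φ(-1.57) = 0.0582; rank = round(400 × 0.0582) = 23; θ*₍23₎ = 41.4.
Upper: z₀ + z₂ = 1.739; 1 − a(z₀+z₂) = 1.0765; argument = 1.7094 → 1.71; α₂ = 0.9564; rank = 383; θ*₍383₎ = 45.9.

(41.4, 45.9)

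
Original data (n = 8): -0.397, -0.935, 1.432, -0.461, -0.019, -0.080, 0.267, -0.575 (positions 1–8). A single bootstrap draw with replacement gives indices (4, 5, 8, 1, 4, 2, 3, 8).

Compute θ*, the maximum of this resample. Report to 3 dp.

θ* = 1.432

Resample values: -0.461, -0.019, -0.575, -0.397, -0.461, -0.935, 1.432, -0.575.
Maximum = 1.432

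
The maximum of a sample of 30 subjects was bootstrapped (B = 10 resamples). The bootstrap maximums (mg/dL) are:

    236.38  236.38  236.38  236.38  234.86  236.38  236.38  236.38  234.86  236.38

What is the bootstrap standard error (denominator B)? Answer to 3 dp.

SE* = 0.608

Bootstrap SE is the standard deviation of the 10 replicate maximums.
Mean of replicates: (236.38 + 236.38 + 236.38 + 236.38 + 234.86 + 236.38 + 236.38 + 236.38 + 234.86 + 236.38) / 10 = 2360.7600 / 10 = 236.0760
Sum of squared deviations: (+0.3040)² + (+0.3040)² + (+0.3040)² + (+0.3040)² + (−1.2160)² + (+0.3040)² + (+0.3040)² + (+0.3040)² + (−1.2160)² + (+0.3040)² = 3.6966
Variance = 3.6966 / 10 = 0.3697
SE* = √0.3697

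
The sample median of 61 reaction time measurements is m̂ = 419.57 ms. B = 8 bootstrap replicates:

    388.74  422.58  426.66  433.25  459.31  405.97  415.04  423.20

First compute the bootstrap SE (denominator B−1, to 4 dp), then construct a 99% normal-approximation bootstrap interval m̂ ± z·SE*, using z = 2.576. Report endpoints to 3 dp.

(366.656, 472.484)

Mean of replicates = 421.8438; sum of squared deviations = 2953.5254; SE* = √(2953.5254/7) = 20.5410
Margin = 2.576 × 20.5410 = 52.9136
Interval: 419.57 ± 52.9136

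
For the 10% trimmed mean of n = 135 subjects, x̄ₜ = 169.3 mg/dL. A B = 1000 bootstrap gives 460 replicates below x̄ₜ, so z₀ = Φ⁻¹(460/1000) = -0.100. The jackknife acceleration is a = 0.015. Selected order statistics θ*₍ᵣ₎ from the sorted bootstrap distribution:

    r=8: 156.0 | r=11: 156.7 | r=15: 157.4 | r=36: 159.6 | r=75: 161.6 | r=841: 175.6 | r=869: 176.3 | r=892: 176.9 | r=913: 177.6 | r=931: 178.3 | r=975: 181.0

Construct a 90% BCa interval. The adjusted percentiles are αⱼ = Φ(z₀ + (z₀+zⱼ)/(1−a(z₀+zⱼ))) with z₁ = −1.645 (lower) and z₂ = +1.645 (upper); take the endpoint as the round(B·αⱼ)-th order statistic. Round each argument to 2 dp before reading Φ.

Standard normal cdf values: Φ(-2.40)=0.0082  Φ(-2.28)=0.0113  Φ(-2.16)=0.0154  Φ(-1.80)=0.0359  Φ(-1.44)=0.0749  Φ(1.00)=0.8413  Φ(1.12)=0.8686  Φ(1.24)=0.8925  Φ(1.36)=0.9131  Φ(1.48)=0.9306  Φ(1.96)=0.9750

(159.6, 178.3)

Lower: z₀ + z₁ = -0.100 + (-1.645) = -1.745; 1 − a(z₀+z₁) = 1 − (0.015)(-1.745) = 1.0262; argument = -0.100 + (-1.745)/1.0262 = -1.8005 → -1.80.
α₁ = Φ(-1.80) = 0.0359; rank = round(1000 × 0.0359) = 36; θ*₍36₎ = 159.6.
Upper: z₀ + z₂ = 1.545; 1 − a(z₀+z₂) = 0.9768; argument = 1.4817 → 1.48; α₂ = 0.9306; rank = 931; θ*₍931₎ = 178.3.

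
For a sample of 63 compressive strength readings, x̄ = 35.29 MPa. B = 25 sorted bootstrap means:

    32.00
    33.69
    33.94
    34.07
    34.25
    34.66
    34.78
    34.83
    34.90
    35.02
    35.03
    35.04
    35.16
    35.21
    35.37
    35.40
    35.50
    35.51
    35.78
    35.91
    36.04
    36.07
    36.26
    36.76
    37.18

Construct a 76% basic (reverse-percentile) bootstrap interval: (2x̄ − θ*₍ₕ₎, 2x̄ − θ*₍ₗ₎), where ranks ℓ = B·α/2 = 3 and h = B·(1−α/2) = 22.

(34.51, 36.64)

Percentile endpoints at ranks 3 and 22: θ*₍3₎ = 33.94, θ*₍22₎ = 36.07.
Basic interval reflects these around x̄:
  lower = 2 × 35.29 − 36.07 = 34.51
  upper = 2 × 35.29 − 33.94 = 36.64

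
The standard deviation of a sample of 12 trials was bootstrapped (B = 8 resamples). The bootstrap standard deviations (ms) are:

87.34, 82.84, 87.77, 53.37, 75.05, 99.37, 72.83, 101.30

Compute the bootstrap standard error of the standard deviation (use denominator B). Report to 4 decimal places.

SE* = 14.5212

Bootstrap SE is the standard deviation of the 8 replicate standard deviations.
Mean of replicates: (87.34 + 82.84 + 87.77 + 53.37 + 75.05 + 99.37 + 72.83 + 101.30) / 8 = 659.87000 / 8 = 82.48375
Sum of squared deviations: (+4.85625)² + (+0.35625)² + (+5.28625)² + (−29.11375)² + (−7.43375)² + (+16.88625)² + (−9.65375)² + (+18.81625)² = 1686.91719
Variance = 1686.91719 / 8 = 210.86465
SE* = √210.86465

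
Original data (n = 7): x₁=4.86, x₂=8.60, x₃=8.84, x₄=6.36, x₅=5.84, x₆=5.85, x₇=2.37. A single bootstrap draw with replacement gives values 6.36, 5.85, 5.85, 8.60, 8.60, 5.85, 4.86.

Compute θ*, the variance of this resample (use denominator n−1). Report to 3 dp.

θ* = 2.128

Mean = 6.5671; sum of squared deviations = 12.7651
s² = 12.7651 / 6 = 2.1275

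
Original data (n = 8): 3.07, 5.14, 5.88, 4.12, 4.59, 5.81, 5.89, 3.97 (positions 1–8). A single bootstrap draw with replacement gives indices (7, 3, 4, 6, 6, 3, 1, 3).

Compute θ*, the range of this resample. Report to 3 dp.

θ* = 2.820

Resample values: 5.89, 5.88, 4.12, 5.81, 5.81, 5.88, 3.07, 5.88.
Range = 5.89 − 3.07 = 2.820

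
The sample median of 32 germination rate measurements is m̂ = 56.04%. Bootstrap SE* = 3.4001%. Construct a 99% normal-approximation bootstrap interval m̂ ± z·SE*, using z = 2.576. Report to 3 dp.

(47.281, 64.799)

Margin = 2.576 × 3.4001 = 8.7587
Interval: 56.04 ± 8.7587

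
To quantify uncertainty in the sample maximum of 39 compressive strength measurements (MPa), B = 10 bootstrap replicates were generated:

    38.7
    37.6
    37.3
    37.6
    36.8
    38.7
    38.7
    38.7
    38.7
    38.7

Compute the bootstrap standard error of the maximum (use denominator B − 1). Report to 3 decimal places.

Bootstrap SE is the standard deviation of the 10 replicate maximums.
Mean of replicates: (38.7 + 37.6 + 37.3 + 37.6 + 36.8 + 38.7 + 38.7 + 38.7 + 38.7 + 38.7) / 10 = 381.5000 / 10 = 38.1500
Sum of squared deviations: (+0.5500)² + (−0.5500)² + (−0.8500)² + (−0.5500)² + (−1.3500)² + (+0.5500)² + (+0.5500)² + (+0.5500)² + (+0.5500)² + (+0.5500)² = 4.9650
Variance = 4.9650 / 9 = 0.5517
SE* = √0.5517

SE* = 0.743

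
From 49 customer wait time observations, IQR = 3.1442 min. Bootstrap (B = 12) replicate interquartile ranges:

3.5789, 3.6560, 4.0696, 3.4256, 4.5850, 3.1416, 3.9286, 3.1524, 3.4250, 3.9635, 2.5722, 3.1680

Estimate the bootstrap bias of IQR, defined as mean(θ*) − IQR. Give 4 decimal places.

bias = +0.4113

mean(θ*) = (3.5789 + 3.6560 + 4.0696 + 3.4256 + 4.5850 + 3.1416 + 3.9286 + 3.1524 + 3.4250 + 3.9635 + 2.5722 + 3.1680) / 12 = 3.55553
bias = 3.55553 − 3.1442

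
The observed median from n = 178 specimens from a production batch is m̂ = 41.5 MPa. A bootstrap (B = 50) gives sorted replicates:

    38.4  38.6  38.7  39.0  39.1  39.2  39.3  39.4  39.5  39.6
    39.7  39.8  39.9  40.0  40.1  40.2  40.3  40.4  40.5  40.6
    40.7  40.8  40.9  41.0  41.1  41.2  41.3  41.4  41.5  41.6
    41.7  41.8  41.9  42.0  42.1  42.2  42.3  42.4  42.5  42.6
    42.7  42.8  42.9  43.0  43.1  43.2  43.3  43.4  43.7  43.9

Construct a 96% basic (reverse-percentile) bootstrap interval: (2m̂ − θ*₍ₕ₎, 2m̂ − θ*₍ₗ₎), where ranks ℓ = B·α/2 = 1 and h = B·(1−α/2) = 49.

(39.3, 44.6)

Percentile endpoints at ranks 1 and 49: θ*₍1₎ = 38.4, θ*₍49₎ = 43.7.
Basic interval reflects these around m̂:
  lower = 2 × 41.5 − 43.7 = 39.3
  upper = 2 × 41.5 − 38.4 = 44.6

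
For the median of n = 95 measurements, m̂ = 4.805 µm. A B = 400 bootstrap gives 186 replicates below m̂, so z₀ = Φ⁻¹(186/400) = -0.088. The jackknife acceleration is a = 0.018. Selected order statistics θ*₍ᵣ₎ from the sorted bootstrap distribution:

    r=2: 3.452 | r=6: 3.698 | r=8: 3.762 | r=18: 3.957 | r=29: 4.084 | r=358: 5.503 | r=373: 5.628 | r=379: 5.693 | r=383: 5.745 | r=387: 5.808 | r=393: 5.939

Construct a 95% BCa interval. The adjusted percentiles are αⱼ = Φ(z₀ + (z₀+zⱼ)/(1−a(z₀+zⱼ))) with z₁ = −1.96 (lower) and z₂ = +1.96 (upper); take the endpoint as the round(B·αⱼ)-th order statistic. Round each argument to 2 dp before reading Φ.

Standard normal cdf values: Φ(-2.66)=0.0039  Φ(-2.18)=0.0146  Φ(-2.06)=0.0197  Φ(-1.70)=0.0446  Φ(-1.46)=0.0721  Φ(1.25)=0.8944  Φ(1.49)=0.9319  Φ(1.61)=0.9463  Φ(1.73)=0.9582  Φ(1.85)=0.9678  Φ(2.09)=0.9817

Lower: z₀ + z₁ = -0.088 + (-1.960) = -2.048; 1 − a(z₀+z₁) = 1 − (0.018)(-2.048) = 1.0369; argument = -0.088 + (-2.048)/1.0369 = -2.0632 → -2.06.
α₁ = Φ(-2.06) = 0.0197; rank = round(400 × 0.0197) = 8; θ*₍8₎ = 3.762.
Upper: z₀ + z₂ = 1.872; 1 − a(z₀+z₂) = 0.9663; argument = 1.8493 → 1.85; α₂ = 0.9678; rank = 387; θ*₍387₎ = 5.808.

(3.762, 5.808)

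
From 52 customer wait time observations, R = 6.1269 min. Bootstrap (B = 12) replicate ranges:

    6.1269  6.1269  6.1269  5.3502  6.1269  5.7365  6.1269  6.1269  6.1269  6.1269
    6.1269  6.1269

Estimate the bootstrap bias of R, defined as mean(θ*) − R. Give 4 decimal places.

mean(θ*) = (6.1269 + 6.1269 + 6.1269 + 5.3502 + 6.1269 + 5.7365 + 6.1269 + 6.1269 + 6.1269 + 6.1269 + 6.1269 + 6.1269) / 12 = 6.02964
bias = 6.02964 − 6.1269

bias = −0.0973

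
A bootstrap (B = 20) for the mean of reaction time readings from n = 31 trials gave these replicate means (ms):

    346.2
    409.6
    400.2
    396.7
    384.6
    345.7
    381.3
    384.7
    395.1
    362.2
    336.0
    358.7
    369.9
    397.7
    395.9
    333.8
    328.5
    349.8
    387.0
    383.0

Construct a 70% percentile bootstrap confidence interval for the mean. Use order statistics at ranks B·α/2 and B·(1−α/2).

Sorted replicates: 328.5, 333.8, 336.0, 345.7, 346.2, 349.8, 358.7, 362.2, 369.9, 381.3, 383.0, 384.6, 384.7, 387.0, 395.1, 395.9, 396.7, 397.7, 400.2, 409.6
α = 0.30; lower rank = 20 × 0.150 = 3; upper rank = 20 × 0.850 = 17.
The 3rd smallest replicate is 336.0; the 17th is 396.7.

(336.0, 396.7)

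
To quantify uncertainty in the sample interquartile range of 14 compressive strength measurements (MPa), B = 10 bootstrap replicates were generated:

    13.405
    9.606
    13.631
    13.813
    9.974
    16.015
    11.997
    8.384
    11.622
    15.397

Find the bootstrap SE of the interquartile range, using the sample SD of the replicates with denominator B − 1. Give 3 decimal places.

SE* = 2.520

Bootstrap SE is the standard deviation of the 10 replicate interquartile ranges.
Mean of replicates: (13.405 + 9.606 + 13.631 + 13.813 + 9.974 + 16.015 + 11.997 + 8.384 + 11.622 + 15.397) / 10 = 123.8440 / 10 = 12.3844
Sum of squared deviations: (+1.0206)² + (−2.7784)² + (+1.2466)² + (+1.4286)² + (−2.4104)² + (+3.6306)² + (−0.3874)² + (−4.0004)² + (−0.7624)² + (+3.0126)² = 57.1576
Variance = 57.1576 / 9 = 6.3508
SE* = √6.3508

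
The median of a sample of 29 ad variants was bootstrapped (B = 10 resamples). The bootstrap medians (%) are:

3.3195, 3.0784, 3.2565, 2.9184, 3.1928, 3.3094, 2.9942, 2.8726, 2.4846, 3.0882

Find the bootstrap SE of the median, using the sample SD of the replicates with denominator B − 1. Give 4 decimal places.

Bootstrap SE is the standard deviation of the 10 replicate medians.
Mean of replicates: (3.3195 + 3.0784 + 3.2565 + 2.9184 + 3.1928 + 3.3094 + 2.9942 + 2.8726 + 2.4846 + 3.0882) / 10 = 30.51460 / 10 = 3.05146
Sum of squared deviations: (+0.26804)² + (+0.02694)² + (+0.20504)² + (−0.13306)² + (+0.14134)² + (+0.25794)² + (−0.05726)² + (−0.17886)² + (−0.56686)² + (+0.03674)² = 0.57678
Variance = 0.57678 / 9 = 0.06409
SE* = √0.06409

SE* = 0.2532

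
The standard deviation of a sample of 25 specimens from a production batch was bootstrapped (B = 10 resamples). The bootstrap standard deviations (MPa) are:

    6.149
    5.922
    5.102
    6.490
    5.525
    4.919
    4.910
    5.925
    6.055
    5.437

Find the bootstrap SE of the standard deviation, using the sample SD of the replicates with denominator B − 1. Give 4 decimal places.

Bootstrap SE is the standard deviation of the 10 replicate standard deviations.
Mean of replicates: (6.149 + 5.922 + 5.102 + 6.490 + 5.525 + 4.919 + 4.910 + 5.925 + 6.055 + 5.437) / 10 = 56.43400 / 10 = 5.64340
Sum of squared deviations: (+0.50560)² + (+0.27860)² + (−0.54140)² + (+0.84660)² + (−0.11840)² + (−0.72440)² + (−0.73340)² + (+0.28160)² + (+0.41160)² + (−0.20640)² = 2.71106
Variance = 2.71106 / 9 = 0.30123
SE* = √0.30123

SE* = 0.5488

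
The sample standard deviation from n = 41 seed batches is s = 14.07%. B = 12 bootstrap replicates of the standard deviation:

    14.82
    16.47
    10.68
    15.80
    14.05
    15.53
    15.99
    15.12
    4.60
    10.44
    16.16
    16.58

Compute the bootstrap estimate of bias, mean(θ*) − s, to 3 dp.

mean(θ*) = (14.82 + 16.47 + 10.68 + 15.80 + 14.05 + 15.53 + 15.99 + 15.12 + 4.60 + 10.44 + 16.16 + 16.58) / 12 = 13.8533
bias = 13.8533 − 14.07

bias = −0.217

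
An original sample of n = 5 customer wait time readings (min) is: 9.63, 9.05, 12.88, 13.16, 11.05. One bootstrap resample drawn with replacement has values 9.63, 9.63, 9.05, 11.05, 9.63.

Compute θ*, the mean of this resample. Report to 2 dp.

Mean = (9.63 + 9.63 + 9.05 + 11.05 + 9.63) / 5 = 48.990 / 5 = 9.80

θ* = 9.80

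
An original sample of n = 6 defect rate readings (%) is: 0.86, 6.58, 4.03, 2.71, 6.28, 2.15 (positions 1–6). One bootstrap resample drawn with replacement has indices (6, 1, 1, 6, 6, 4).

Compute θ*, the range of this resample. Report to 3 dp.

θ* = 1.850

Resample values: 2.15, 0.86, 0.86, 2.15, 2.15, 2.71.
Range = 2.71 − 0.86 = 1.850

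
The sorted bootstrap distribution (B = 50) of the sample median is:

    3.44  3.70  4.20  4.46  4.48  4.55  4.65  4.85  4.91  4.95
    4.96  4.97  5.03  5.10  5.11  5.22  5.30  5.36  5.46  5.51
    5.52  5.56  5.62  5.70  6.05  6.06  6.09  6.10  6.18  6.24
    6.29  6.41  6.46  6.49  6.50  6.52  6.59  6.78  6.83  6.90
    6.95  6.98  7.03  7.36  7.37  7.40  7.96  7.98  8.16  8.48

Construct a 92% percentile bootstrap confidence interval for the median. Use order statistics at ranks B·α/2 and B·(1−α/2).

α = 0.08; lower rank = 50 × 0.040 = 2; upper rank = 50 × 0.960 = 48.
The 2nd smallest replicate is 3.70; the 48th is 7.98.

(3.70, 7.98)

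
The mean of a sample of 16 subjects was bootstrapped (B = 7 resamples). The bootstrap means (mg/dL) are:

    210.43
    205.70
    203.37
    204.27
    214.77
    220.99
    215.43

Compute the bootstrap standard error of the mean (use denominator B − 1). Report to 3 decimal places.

Bootstrap SE is the standard deviation of the 7 replicate means.
Mean of replicates: (210.43 + 205.70 + 203.37 + 204.27 + 214.77 + 220.99 + 215.43) / 7 = 1474.9600 / 7 = 210.7086
Sum of squared deviations: (−0.2786)² + (−5.0086)² + (−7.3386)² + (−6.4386)² + (+4.0614)² + (+10.2814)² + (+4.7214)² = 264.9681
Variance = 264.9681 / 6 = 44.1613
SE* = √44.1613

SE* = 6.645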